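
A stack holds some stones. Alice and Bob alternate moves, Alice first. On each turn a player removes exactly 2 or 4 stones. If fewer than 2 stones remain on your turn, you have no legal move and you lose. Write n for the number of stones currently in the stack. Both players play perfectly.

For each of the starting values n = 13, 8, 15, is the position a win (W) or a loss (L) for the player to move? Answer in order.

Label each position W (a win for the player to move) or L (a loss). A position with no legal move is L; any other position is W exactly when some move reaches an L, and L when every move reaches a W.
n=0: no move → L
n=1: no move → L
n=2: W (go to 0, an L position)
n=3: W (go to 1, an L position)
n=4: W (go to 0, an L position)
n=5: W (go to 1, an L position)
n=6: L (options 4(W), 2(W) are all W)
n=7: L (options 5(W), 3(W) are all W)
n=8: W (go to 6, an L position)
n=9: W (go to 7, an L position)
n=10: W (go to 6, an L position)
n=11: W (go to 7, an L position)
n=12: L (options 10(W), 8(W) are all W)
n=13: L (options 11(W), 9(W) are all W)
n=14: W (go to 12, an L position)
n=15: W (go to 13, an L position)

13: L, 8: W, 15: W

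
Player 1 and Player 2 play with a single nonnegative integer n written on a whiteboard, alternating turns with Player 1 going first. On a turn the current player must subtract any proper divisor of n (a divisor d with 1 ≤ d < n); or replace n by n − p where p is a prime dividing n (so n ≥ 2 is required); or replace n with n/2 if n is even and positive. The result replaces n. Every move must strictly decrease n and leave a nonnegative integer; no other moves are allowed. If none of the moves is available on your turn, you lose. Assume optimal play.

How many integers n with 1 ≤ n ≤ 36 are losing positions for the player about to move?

8

Classify positions by backward induction: terminal positions (no move available) are L. From any other position, the mover wins iff some move reaches an L.
n=0: no move → L
n=1: no move → L
n=2: W (go to 0, an L position)
n=3: W (go to 0, an L position)
n=4: L (options 2(W), 3(W) are all W)
n=5: W (go to 0, an L position)
n=6: W (go to 4, an L position)
n=7: W (go to 0, an L position)
n=8: W (go to 4, an L position)
n=9: L (options 6(W), 8(W) are all W)
n=10: W (go to 9, an L position)
n=11: W (go to 0, an L position)
n=12: W (go to 9, an L position)
n=13: W (go to 0, an L position)
n=14: L (options 7(W), 12(W), 13(W) are all W)
n=15: W (go to 14, an L position)
n=16: W (go to 14, an L position)
n=17: W (go to 0, an L position)
n=18: W (go to 9, an L position)
n=19: W (go to 0, an L position)
n=20: L (options 10(W), 15(W), 16(W), 18(W), 19(W) are all W)
n=21: W (go to 14, an L position)
n=22: W (go to 20, an L position)
n=23: W (go to 0, an L position)
n=24: W (go to 20, an L position)
n=25: W (go to 20, an L position)
n=26: L (options 13(W), 24(W), 25(W) are all W)
n=27: W (go to 26, an L position)
n=28: W (go to 14, an L position)
n=29: W (go to 0, an L position)
n=30: W (go to 20, an L position)
n=31: W (go to 0, an L position)
n=32: L (options 16(W), 24(W), 28(W), 30(W), 31(W) are all W)
n=33: W (go to 32, an L position)
n=34: W (go to 32, an L position)
n=35: L (options 28(W), 30(W), 34(W) are all W)
n=36: W (go to 32, an L position)
L entries with 1 ≤ n ≤ 36 (n=0 is outside the asked range and is not counted): n = 1, 4, 9, 14, 20, 26, 32, 35; that makes 8.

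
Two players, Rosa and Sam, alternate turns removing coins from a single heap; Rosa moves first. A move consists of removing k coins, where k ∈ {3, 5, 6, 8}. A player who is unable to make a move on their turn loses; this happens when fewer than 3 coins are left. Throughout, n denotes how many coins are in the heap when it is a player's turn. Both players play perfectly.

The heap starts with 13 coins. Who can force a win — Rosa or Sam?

Build the W/L table. Terminal = L. A non-terminal position is W if it has a move to some L; otherwise it is L.
n=0: no move → L
n=1: no move → L
n=2: no move → L
n=3: reaches L-position 0 → W
n=4: reaches L-position 1 → W
n=5: reaches L-position 2 → W
n=6: reaches L-position 1 → W
n=7: reaches L-position 2 → W
n=8: reaches L-position 2 → W
n=9: reaches L-position 1 → W
n=10: reaches L-position 2 → W
n=11: only reaches 8(W), 6(W), 5(W), 3(W), all W → L
n=12: only reaches 9(W), 7(W), 6(W), 4(W), all W → L
n=13: only reaches 10(W), 8(W), 7(W), 5(W), all W → L
The starting position 13 is L: whatever Rosa does, the opponent receives a W position.

Sam wins.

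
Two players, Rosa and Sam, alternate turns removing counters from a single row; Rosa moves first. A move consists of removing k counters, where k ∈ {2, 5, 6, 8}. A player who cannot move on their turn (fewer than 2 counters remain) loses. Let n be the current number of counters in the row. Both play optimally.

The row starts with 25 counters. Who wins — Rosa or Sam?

Compute win/loss labels from the base case upward. A position with no move is L. Any other position is W if it can reach an L in one move, else L.
n=0: no move → L
n=1: no move → L
n=2: →0(L), so W
n=3: →1(L), so W
n=4: →2(W) only, which is W, so L
n=5: →0(L), so W
n=6: →4(L), so W
n=7: →1(L), so W
n=8: →0(L), so W
n=9: →4(L), so W
n=10: →4(L), so W
n=11: →9(W), 6(W), 5(W), 3(W) — all W, so L
n=12: →4(L), so W
n=13: →11(L), so W
n=14: →12(W), 9(W), 8(W), 6(W) — all W, so L
n=15: →13(W), 10(W), 9(W), 7(W) — all W, so L
n=16: →14(L), so W
n=17: →15(L), so W
n=18: →16(W), 13(W), 12(W), 10(W) — all W, so L
n=19: →14(L), so W
n=20: →18(L), so W
n=21: →15(L), so W
n=22: →14(L), so W
n=23: →18(L), so W
n=24: →18(L), so W
n=25: →23(W), 20(W), 19(W), 17(W) — all W, so L
The starting position 25 is L: whatever Rosa does, the opponent receives a W position.

Sam wins.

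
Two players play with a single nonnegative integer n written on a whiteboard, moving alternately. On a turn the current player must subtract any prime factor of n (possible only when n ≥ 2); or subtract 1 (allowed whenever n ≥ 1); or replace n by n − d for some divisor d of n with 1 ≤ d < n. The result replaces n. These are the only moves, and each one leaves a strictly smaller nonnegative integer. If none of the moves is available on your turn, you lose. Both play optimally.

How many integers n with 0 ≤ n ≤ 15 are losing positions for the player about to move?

4

Use the standard recursion: the mover loses at a terminal position; elsewhere, the mover wins exactly when some move hands the opponent an L position.
n=0: no move → L
n=1: can move to 0, which is L ⇒ W
n=2: can move to 0, which is L ⇒ W
n=3: can move to 0, which is L ⇒ W
n=4: moves to 2(W), 3(W); every one is W ⇒ L
n=5: can move to 0, which is L ⇒ W
n=6: can move to 4, which is L ⇒ W
n=7: can move to 0, which is L ⇒ W
n=8: can move to 4, which is L ⇒ W
n=9: moves to 6(W), 8(W); every one is W ⇒ L
n=10: can move to 9, which is L ⇒ W
n=11: can move to 0, which is L ⇒ W
n=12: can move to 9, which is L ⇒ W
n=13: can move to 0, which is L ⇒ W
n=14: moves to 7(W), 12(W), 13(W); every one is W ⇒ L
n=15: can move to 14, which is L ⇒ W
L entries with 0 ≤ n ≤ 15: n = 0, 4, 9, 14; that makes 4.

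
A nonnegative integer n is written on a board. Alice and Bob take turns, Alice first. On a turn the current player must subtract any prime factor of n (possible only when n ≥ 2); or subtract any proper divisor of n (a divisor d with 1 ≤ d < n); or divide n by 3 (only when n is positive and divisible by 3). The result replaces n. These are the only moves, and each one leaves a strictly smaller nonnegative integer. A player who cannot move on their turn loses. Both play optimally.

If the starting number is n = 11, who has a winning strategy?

Use the standard recursion: the mover loses at a terminal position; elsewhere, the mover wins exactly when some move hands the opponent an L position.
n=0: no move → L
n=1: no move → L
n=2: can move to 0, which is L ⇒ W
n=3: can move to 0, which is L ⇒ W
n=4: moves to 2(W), 3(W); every one is W ⇒ L
n=5: can move to 0, which is L ⇒ W
n=6: can move to 4, which is L ⇒ W
n=7: can move to 0, which is L ⇒ W
n=8: can move to 4, which is L ⇒ W
n=9: moves to 3(W), 6(W), 8(W); every one is W ⇒ L
n=10: can move to 9, which is L ⇒ W
n=11: can move to 0, which is L ⇒ W
From 11 Alice can move to 0, reaching an L position.

Alice wins.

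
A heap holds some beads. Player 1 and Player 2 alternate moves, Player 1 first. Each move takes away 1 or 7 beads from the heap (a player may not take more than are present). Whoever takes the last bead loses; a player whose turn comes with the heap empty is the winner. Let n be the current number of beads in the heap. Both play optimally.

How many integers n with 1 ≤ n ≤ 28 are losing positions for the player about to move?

Label each position W (a win for the player to move) or L (a loss). A position with no legal move is W; any other position is W exactly when some move reaches an L, and L when every move reaches a W.
n=0: no move; the opponent has just taken the last bead and therefore loses → W
n=1: the only move is to 0(W), a W ⇒ L
n=2: can move to 1, which is L ⇒ W
n=3: the only move is to 2(W), a W ⇒ L
n=4: can move to 3, which is L ⇒ W
n=5: the only move is to 4(W), a W ⇒ L
n=6: can move to 5, which is L ⇒ W
n=7: moves to 6(W), 0(W); every one is W ⇒ L
n=8: can move to 7, which is L ⇒ W
n=9: moves to 8(W), 2(W); every one is W ⇒ L
n=10: can move to 9, which is L ⇒ W
n=11: moves to 10(W), 4(W); every one is W ⇒ L
n=12: can move to 11, which is L ⇒ W
n=13: moves to 12(W), 6(W); every one is W ⇒ L
n=14: can move to 13, which is L ⇒ W
n=15: moves to 14(W), 8(W); every one is W ⇒ L
n=16: can move to 15, which is L ⇒ W
n=17: moves to 16(W), 10(W); every one is W ⇒ L
n=18: can move to 17, which is L ⇒ W
n=19: moves to 18(W), 12(W); every one is W ⇒ L
n=20: can move to 19, which is L ⇒ W
n=21: moves to 20(W), 14(W); every one is W ⇒ L
n=22: can move to 21, which is L ⇒ W
n=23: moves to 22(W), 16(W); every one is W ⇒ L
n=24: can move to 23, which is L ⇒ W
n=25: moves to 24(W), 18(W); every one is W ⇒ L
n=26: can move to 25, which is L ⇒ W
n=27: moves to 26(W), 20(W); every one is W ⇒ L
n=28: can move to 27, which is L ⇒ W
L entries with 1 ≤ n ≤ 28 (the range starts at n=1): n = 1, 3, 5, 7, 9, 11, 13, 15, 17, 19, 21, 23, 25, 27; that makes 14.

14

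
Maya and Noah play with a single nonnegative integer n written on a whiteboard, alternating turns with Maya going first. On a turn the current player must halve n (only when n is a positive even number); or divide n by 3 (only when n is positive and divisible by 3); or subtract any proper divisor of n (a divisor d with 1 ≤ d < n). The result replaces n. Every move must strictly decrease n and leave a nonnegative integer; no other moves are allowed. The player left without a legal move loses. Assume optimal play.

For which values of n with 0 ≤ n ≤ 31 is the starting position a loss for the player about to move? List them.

Use the standard recursion: the mover loses at a terminal position; elsewhere, the mover wins exactly when some move hands the opponent an L position.
n=0: no move → L
n=1: no move → L
n=2: can move to 1, which is L ⇒ W
n=3: can move to 1, which is L ⇒ W
n=4: moves to 2(W), 3(W); every one is W ⇒ L
n=5: can move to 4, which is L ⇒ W
n=6: can move to 4, which is L ⇒ W
n=7: the only move is to 6(W), a W ⇒ L
n=8: can move to 4, which is L ⇒ W
n=9: moves to 3(W), 6(W), 8(W); every one is W ⇒ L
n=10: can move to 9, which is L ⇒ W
n=11: the only move is to 10(W), a W ⇒ L
n=12: can move to 4, which is L ⇒ W
n=13: the only move is to 12(W), a W ⇒ L
n=14: can move to 7, which is L ⇒ W
n=15: moves to 5(W), 10(W), 12(W), 14(W); every one is W ⇒ L
n=16: can move to 15, which is L ⇒ W
n=17: the only move is to 16(W), a W ⇒ L
n=18: can move to 9, which is L ⇒ W
n=19: the only move is to 18(W), a W ⇒ L
n=20: can move to 15, which is L ⇒ W
n=21: can move to 7, which is L ⇒ W
n=22: can move to 11, which is L ⇒ W
n=23: the only move is to 22(W), a W ⇒ L
n=24: can move to 23, which is L ⇒ W
n=25: moves to 20(W), 24(W); every one is W ⇒ L
n=26: can move to 13, which is L ⇒ W
n=27: can move to 9, which is L ⇒ W
n=28: moves to 14(W), 21(W), 24(W), 26(W), 27(W); every one is W ⇒ L
n=29: can move to 28, which is L ⇒ W
n=30: can move to 15, which is L ⇒ W
n=31: the only move is to 30(W), a W ⇒ L
Reading off the rows marked L gives the requested list; there are 14 such values of n.

0, 1, 4, 7, 9, 11, 13, 15, 17, 19, 23, 25, 28, 31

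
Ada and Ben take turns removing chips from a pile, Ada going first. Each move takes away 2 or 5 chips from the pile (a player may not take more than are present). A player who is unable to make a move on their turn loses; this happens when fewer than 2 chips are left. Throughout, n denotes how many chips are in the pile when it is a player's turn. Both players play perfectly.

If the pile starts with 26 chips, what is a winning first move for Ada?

Remove 5, leaving 21.

Classify positions by backward induction: terminal positions (no move available) are L. From any other position, the mover wins iff some move reaches an L.
n=0: no move → L
n=1: no move → L
n=2: W (go to 0, an L position)
n=3: W (go to 1, an L position)
n=4: L (sole option 2(W) is W)
n=5: W (go to 0, an L position)
n=6: W (go to 4, an L position)
n=7: L (options 5(W), 2(W) are all W)
n=8: L (options 6(W), 3(W) are all W)
n=9: W (go to 7, an L position)
n=10: W (go to 8, an L position)
n=11: L (options 9(W), 6(W) are all W)
n=12: W (go to 7, an L position)
n=13: W (go to 11, an L position)
n=14: L (options 12(W), 9(W) are all W)
n=15: L (options 13(W), 10(W) are all W)
n=16: W (go to 14, an L position)
n=17: W (go to 15, an L position)
n=18: L (options 16(W), 13(W) are all W)
n=19: W (go to 14, an L position)
n=20: W (go to 18, an L position)
n=21: L (options 19(W), 16(W) are all W)
n=22: L (options 20(W), 17(W) are all W)
n=23: W (go to 21, an L position)
n=24: W (go to 22, an L position)
n=25: L (options 23(W), 20(W) are all W)
n=26: W (go to 21, an L position)
From 26, the L positions reachable in one move are: 21.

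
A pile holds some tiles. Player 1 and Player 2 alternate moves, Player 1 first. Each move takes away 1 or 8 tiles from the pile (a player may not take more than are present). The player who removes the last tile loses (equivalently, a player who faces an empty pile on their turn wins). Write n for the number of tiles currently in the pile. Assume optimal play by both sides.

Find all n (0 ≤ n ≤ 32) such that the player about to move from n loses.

1, 3, 5, 7, 10, 12, 14, 16, 19, 21, 23, 25, 28, 30, 32

Label each position W (a win for the player to move) or L (a loss). A position with no legal move is W; any other position is W exactly when some move reaches an L, and L when every move reaches a W.
n=0: no move; the opponent has just taken the last tile and therefore loses → W
n=1: only reaches 0(W), which is W → L
n=2: reaches L-position 1 → W
n=3: only reaches 2(W), which is W → L
n=4: reaches L-position 3 → W
n=5: only reaches 4(W), which is W → L
n=6: reaches L-position 5 → W
n=7: only reaches 6(W), which is W → L
n=8: reaches L-position 7 → W
n=9: reaches L-position 1 → W
n=10: only reaches 9(W), 2(W), all W → L
n=11: reaches L-position 10 → W
n=12: only reaches 11(W), 4(W), all W → L
n=13: reaches L-position 12 → W
n=14: only reaches 13(W), 6(W), all W → L
n=15: reaches L-position 14 → W
n=16: only reaches 15(W), 8(W), all W → L
n=17: reaches L-position 16 → W
n=18: reaches L-position 10 → W
n=19: only reaches 18(W), 11(W), all W → L
n=20: reaches L-position 19 → W
n=21: only reaches 20(W), 13(W), all W → L
n=22: reaches L-position 21 → W
n=23: only reaches 22(W), 15(W), all W → L
n=24: reaches L-position 23 → W
n=25: only reaches 24(W), 17(W), all W → L
n=26: reaches L-position 25 → W
n=27: reaches L-position 19 → W
n=28: only reaches 27(W), 20(W), all W → L
n=29: reaches L-position 28 → W
n=30: only reaches 29(W), 22(W), all W → L
n=31: reaches L-position 30 → W
n=32: only reaches 31(W), 24(W), all W → L
Reading off the rows marked L gives the requested list; there are 15 such values of n.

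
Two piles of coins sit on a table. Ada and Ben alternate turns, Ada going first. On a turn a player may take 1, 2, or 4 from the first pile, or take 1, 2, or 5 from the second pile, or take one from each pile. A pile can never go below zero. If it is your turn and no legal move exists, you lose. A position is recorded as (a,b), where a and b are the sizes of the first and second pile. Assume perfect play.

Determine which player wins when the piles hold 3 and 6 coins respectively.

Ben wins.

Compute win/loss labels from the base case upward. A position with no move is L. Any other position is W if it can reach an L in one move, else L.
No move ever increases a pile, so every position that can arise here has a ≤ 3 and b ≤ 6; it is enough to label the cells with 0 ≤ a ≤ 3 and 0 ≤ b ≤ 6.
Every move lowers a or b (never raises either), so fill the grid row by row in increasing a, and left to right within a row: each cell's successors are then already labelled.
      b=0  b=1  b=2  b=3  b=4  b=5  b=6
a=0:    L    W    W    L    W    W    L
a=1:    W    W    L    W    W    L    W
a=2:    W    L    W    W    L    W    W
a=3:    L    W    W    L    W    W    L
Cells with no legal move (terminal, hence L): (0,0).
The remaining L cells, each justified by listing all of its moves:
(0,3): L (options (0,2)(W), (0,1)(W) are all W)
(0,6): L (options (0,5)(W), (0,4)(W), (0,1)(W) are all W)
(1,2): L (options (0,2)(W), (1,1)(W), (1,0)(W), (0,1)(W) are all W)
(1,5): L (options (0,5)(W), (1,4)(W), (1,3)(W), (1,0)(W), (0,4)(W) are all W)
(2,1): L (options (1,1)(W), (0,1)(W), (2,0)(W), (1,0)(W) are all W)
(2,4): L (options (1,4)(W), (0,4)(W), (2,3)(W), (2,2)(W), (1,3)(W) are all W)
(3,0): L (options (2,0)(W), (1,0)(W) are all W)
(3,3): L (options (2,3)(W), (1,3)(W), (3,2)(W), (3,1)(W), (2,2)(W) are all W)
(3,6): L (options (2,6)(W), (1,6)(W), (3,5)(W), (3,4)(W), (3,1)(W), (2,5)(W) are all W)
Every other cell has at least one move into one of the L cells above, so it is W.
The starting position (3,6) is L: whatever Ada does, the opponent receives a W position.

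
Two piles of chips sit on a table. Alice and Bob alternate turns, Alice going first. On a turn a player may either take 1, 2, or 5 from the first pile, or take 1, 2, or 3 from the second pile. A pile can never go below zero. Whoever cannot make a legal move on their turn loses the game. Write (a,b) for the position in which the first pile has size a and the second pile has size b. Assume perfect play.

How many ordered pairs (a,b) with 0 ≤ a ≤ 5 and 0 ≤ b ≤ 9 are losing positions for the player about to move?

Positions with no move are L. A position that does have a move is losing for the player to move precisely when every available move leads to a winning position for the opponent. Fill in the labels:
Every move lowers a or b (never raises either), so fill the grid row by row in increasing a, and left to right within a row: each cell's successors are then already labelled.
      b=0  b=1  b=2  b=3  b=4  b=5  b=6  b=7  b=8  b=9
a=0:    L    W    W    W    L    W    W    W    L    W
a=1:    W    L    W    W    W    L    W    W    W    L
a=2:    W    W    L    W    W    W    L    W    W    W
a=3:    L    W    W    W    L    W    W    W    L    W
a=4:    W    L    W    W    W    L    W    W    W    L
a=5:    W    W    L    W    W    W    L    W    W    W
Cells with no legal move (terminal, hence L): (0,0).
The remaining L cells, each justified by listing all of its moves:
(0,4): L (options (0,3)(W), (0,2)(W), (0,1)(W) are all W)
(0,8): L (options (0,7)(W), (0,6)(W), (0,5)(W) are all W)
(1,1): L (options (0,1)(W), (1,0)(W) are all W)
(1,5): L (options (0,5)(W), (1,4)(W), (1,3)(W), (1,2)(W) are all W)
(1,9): L (options (0,9)(W), (1,8)(W), (1,7)(W), (1,6)(W) are all W)
(2,2): L (options (1,2)(W), (0,2)(W), (2,1)(W), (2,0)(W) are all W)
(2,6): L (options (1,6)(W), (0,6)(W), (2,5)(W), (2,4)(W), (2,3)(W) are all W)
(3,0): L (options (2,0)(W), (1,0)(W) are all W)
(3,4): L (options (2,4)(W), (1,4)(W), (3,3)(W), (3,2)(W), (3,1)(W) are all W)
(3,8): L (options (2,8)(W), (1,8)(W), (3,7)(W), (3,6)(W), (3,5)(W) are all W)
(4,1): L (options (3,1)(W), (2,1)(W), (4,0)(W) are all W)
(4,5): L (options (3,5)(W), (2,5)(W), (4,4)(W), (4,3)(W), (4,2)(W) are all W)
(4,9): L (options (3,9)(W), (2,9)(W), (4,8)(W), (4,7)(W), (4,6)(W) are all W)
(5,2): L (options (4,2)(W), (3,2)(W), (0,2)(W), (5,1)(W), (5,0)(W) are all W)
(5,6): L (options (4,6)(W), (3,6)(W), (0,6)(W), (5,5)(W), (5,4)(W), (5,3)(W) are all W)
Every other cell has at least one move into one of the L cells above, so it is W.
L cells per row: a=0: 3, a=1: 3, a=2: 2, a=3: 3, a=4: 3, a=5: 2; total 16.

16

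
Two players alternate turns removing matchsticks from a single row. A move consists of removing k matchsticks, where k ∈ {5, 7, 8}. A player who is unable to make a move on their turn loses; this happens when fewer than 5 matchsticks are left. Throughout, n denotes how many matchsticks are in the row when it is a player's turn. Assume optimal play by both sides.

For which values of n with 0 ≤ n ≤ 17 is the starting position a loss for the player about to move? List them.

0, 1, 2, 3, 4, 13, 14, 15, 16, 17

Compute win/loss labels from the base case upward. A position with no move is L. Any other position is W if it can reach an L in one move, else L.
n=0: no move → L
n=1: no move → L
n=2: no move → L
n=3: no move → L
n=4: no move → L
n=5: can move to 0, which is L ⇒ W
n=6: can move to 1, which is L ⇒ W
n=7: can move to 2, which is L ⇒ W
n=8: can move to 3, which is L ⇒ W
n=9: can move to 4, which is L ⇒ W
n=10: can move to 3, which is L ⇒ W
n=11: can move to 4, which is L ⇒ W
n=12: can move to 4, which is L ⇒ W
n=13: moves to 8(W), 6(W), 5(W); every one is W ⇒ L
n=14: moves to 9(W), 7(W), 6(W); every one is W ⇒ L
n=15: moves to 10(W), 8(W), 7(W); every one is W ⇒ L
n=16: moves to 11(W), 9(W), 8(W); every one is W ⇒ L
n=17: moves to 12(W), 10(W), 9(W); every one is W ⇒ L
Reading off the rows marked L gives the requested list; there are 10 such values of n.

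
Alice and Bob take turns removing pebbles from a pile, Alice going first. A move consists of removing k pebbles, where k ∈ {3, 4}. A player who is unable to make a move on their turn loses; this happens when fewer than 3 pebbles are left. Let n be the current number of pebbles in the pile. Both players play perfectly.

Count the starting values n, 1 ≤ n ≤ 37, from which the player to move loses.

Classify positions by backward induction: terminal positions (no move available) are L. From any other position, the mover wins iff some move reaches an L.
n=0: no move → L
n=1: no move → L
n=2: no move → L
n=3: can move to 0, which is L ⇒ W
n=4: can move to 1, which is L ⇒ W
n=5: can move to 2, which is L ⇒ W
n=6: can move to 2, which is L ⇒ W
n=7: moves to 4(W), 3(W); every one is W ⇒ L
n=8: moves to 5(W), 4(W); every one is W ⇒ L
n=9: moves to 6(W), 5(W); every one is W ⇒ L
n=10: can move to 7, which is L ⇒ W
n=11: can move to 8, which is L ⇒ W
n=12: can move to 9, which is L ⇒ W
n=13: can move to 9, which is L ⇒ W
n=14: moves to 11(W), 10(W); every one is W ⇒ L
n=15: moves to 12(W), 11(W); every one is W ⇒ L
n=16: moves to 13(W), 12(W); every one is W ⇒ L
n=17: can move to 14, which is L ⇒ W
n=18: can move to 15, which is L ⇒ W
n=19: can move to 16, which is L ⇒ W
n=20: can move to 16, which is L ⇒ W
n=21: moves to 18(W), 17(W); every one is W ⇒ L
n=22: moves to 19(W), 18(W); every one is W ⇒ L
n=23: moves to 20(W), 19(W); every one is W ⇒ L
n=24: can move to 21, which is L ⇒ W
n=25: can move to 22, which is L ⇒ W
n=26: can move to 23, which is L ⇒ W
n=27: can move to 23, which is L ⇒ W
n=28: moves to 25(W), 24(W); every one is W ⇒ L
n=29: moves to 26(W), 25(W); every one is W ⇒ L
n=30: moves to 27(W), 26(W); every one is W ⇒ L
n=31: can move to 28, which is L ⇒ W
n=32: can move to 29, which is L ⇒ W
n=33: can move to 30, which is L ⇒ W
n=34: can move to 30, which is L ⇒ W
n=35: moves to 32(W), 31(W); every one is W ⇒ L
n=36: moves to 33(W), 32(W); every one is W ⇒ L
n=37: moves to 34(W), 33(W); every one is W ⇒ L
L entries with 1 ≤ n ≤ 37 (n=0 is outside the asked range and is not counted): n = 1, 2, 7, 8, 9, 14, 15, 16, 21, 22, 23, 28, 29, 30, 35, 36, 37; that makes 17.

17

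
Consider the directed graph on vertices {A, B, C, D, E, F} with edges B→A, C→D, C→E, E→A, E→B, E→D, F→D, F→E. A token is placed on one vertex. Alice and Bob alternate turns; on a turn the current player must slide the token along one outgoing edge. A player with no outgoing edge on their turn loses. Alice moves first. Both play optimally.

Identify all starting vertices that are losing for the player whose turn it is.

A, D

Work bottom-up. With no move the player to move loses. Otherwise the position is W if at least one move leads to an L position for the opponent, and L if every move leads to a W.
Every edge goes from a vertex to one that appears earlier in the order A, D, B, E, C, F, so processing vertices in that order labels each vertex after all of its successors.
A: no outgoing edge → L
D: no outgoing edge → L
B: reaches L-position A → W
E: reaches L-position D → W
C: reaches L-position D → W
F: reaches L-position D → W
Reading off the rows marked L gives the requested list; there are 2 such vertices.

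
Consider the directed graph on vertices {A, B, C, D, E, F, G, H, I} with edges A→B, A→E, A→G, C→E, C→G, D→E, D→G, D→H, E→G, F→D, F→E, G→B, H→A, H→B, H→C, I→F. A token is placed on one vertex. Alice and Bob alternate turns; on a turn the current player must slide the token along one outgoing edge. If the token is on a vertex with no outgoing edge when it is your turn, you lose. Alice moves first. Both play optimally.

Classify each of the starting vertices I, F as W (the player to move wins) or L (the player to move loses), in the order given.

Positions with no move are L. A position that does have a move is losing for the player to move precisely when every available move leads to a winning position for the opponent. Fill in the labels:
Every edge goes from a vertex to one that appears earlier in the order B, G, E, A, C, H, D, F, I, so processing vertices in that order labels each vertex after all of its successors.
B: no outgoing edge → L
G: reaches L-position B → W
E: only reaches G(W), which is W → L
A: reaches L-position E → W
C: reaches L-position E → W
H: reaches L-position B → W
D: reaches L-position E → W
F: reaches L-position E → W
I: only reaches F(W), which is W → L

I: L, F: W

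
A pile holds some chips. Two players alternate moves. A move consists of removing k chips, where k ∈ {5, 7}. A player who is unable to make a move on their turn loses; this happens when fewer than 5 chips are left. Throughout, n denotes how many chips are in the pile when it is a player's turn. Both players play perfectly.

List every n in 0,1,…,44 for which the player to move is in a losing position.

Build the W/L table. Terminal = L. A non-terminal position is W if it has a move to some L; otherwise it is L.
n=0: no move → L
n=1: no move → L
n=2: no move → L
n=3: no move → L
n=4: no move → L
n=5: can move to 0, which is L ⇒ W
n=6: can move to 1, which is L ⇒ W
n=7: can move to 2, which is L ⇒ W
n=8: can move to 3, which is L ⇒ W
n=9: can move to 4, which is L ⇒ W
n=10: can move to 3, which is L ⇒ W
n=11: can move to 4, which is L ⇒ W
n=12: moves to 7(W), 5(W); every one is W ⇒ L
n=13: moves to 8(W), 6(W); every one is W ⇒ L
n=14: moves to 9(W), 7(W); every one is W ⇒ L
n=15: moves to 10(W), 8(W); every one is W ⇒ L
n=16: moves to 11(W), 9(W); every one is W ⇒ L
n=17: can move to 12, which is L ⇒ W
n=18: can move to 13, which is L ⇒ W
n=19: can move to 14, which is L ⇒ W
n=20: can move to 15, which is L ⇒ W
n=21: can move to 16, which is L ⇒ W
n=22: can move to 15, which is L ⇒ W
n=23: can move to 16, which is L ⇒ W
n=24: moves to 19(W), 17(W); every one is W ⇒ L
n=25: moves to 20(W), 18(W); every one is W ⇒ L
n=26: moves to 21(W), 19(W); every one is W ⇒ L
n=27: moves to 22(W), 20(W); every one is W ⇒ L
n=28: moves to 23(W), 21(W); every one is W ⇒ L
n=29: can move to 24, which is L ⇒ W
n=30: can move to 25, which is L ⇒ W
n=31: can move to 26, which is L ⇒ W
n=32: can move to 27, which is L ⇒ W
n=33: can move to 28, which is L ⇒ W
n=34: can move to 27, which is L ⇒ W
n=35: can move to 28, which is L ⇒ W
n=36: moves to 31(W), 29(W); every one is W ⇒ L
n=37: moves to 32(W), 30(W); every one is W ⇒ L
n=38: moves to 33(W), 31(W); every one is W ⇒ L
n=39: moves to 34(W), 32(W); every one is W ⇒ L
n=40: moves to 35(W), 33(W); every one is W ⇒ L
n=41: can move to 36, which is L ⇒ W
n=42: can move to 37, which is L ⇒ W
n=43: can move to 38, which is L ⇒ W
n=44: can move to 39, which is L ⇒ W
The losing starting values of n are exactly the entries labelled L in this table (20 of them).

0, 1, 2, 3, 4, 12, 13, 14, 15, 16, 24, 25, 26, 27, 28, 36, 37, 38, 39, 40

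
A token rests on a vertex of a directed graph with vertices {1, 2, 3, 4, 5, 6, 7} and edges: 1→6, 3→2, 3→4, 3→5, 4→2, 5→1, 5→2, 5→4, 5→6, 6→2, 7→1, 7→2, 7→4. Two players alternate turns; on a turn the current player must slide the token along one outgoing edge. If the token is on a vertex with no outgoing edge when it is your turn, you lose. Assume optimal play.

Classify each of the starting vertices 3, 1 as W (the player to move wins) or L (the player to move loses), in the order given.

Use the standard recursion: the mover loses at a terminal position; elsewhere, the mover wins exactly when some move hands the opponent an L position.
Every edge goes from a vertex to one that appears earlier in the order 2, 4, 6, 1, 5, 7, 3, so processing vertices in that order labels each vertex after all of its successors.
2: no outgoing edge → L
4: reaches L-position 2 → W
6: reaches L-position 2 → W
1: only reaches 6(W), which is W → L
5: reaches L-position 1 → W
7: reaches L-position 1 → W
3: reaches L-position 2 → W

3: W, 1: L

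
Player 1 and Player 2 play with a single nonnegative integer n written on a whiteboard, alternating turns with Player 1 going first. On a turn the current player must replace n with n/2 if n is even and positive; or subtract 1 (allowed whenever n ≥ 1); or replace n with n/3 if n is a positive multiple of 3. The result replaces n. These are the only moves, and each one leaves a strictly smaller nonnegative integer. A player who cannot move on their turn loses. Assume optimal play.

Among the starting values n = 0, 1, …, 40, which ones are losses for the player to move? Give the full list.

0, 2, 5, 7, 9, 11, 13, 16, 19, 23, 25, 28, 30, 34, 36, 40

Use the standard recursion: the mover loses at a terminal position; elsewhere, the mover wins exactly when some move hands the opponent an L position.
n=0: no move → L
n=1: can move to 0, which is L ⇒ W
n=2: the only move is to 1(W), a W ⇒ L
n=3: can move to 2, which is L ⇒ W
n=4: can move to 2, which is L ⇒ W
n=5: the only move is to 4(W), a W ⇒ L
n=6: can move to 2, which is L ⇒ W
n=7: the only move is to 6(W), a W ⇒ L
n=8: can move to 7, which is L ⇒ W
n=9: moves to 3(W), 8(W); every one is W ⇒ L
n=10: can move to 5, which is L ⇒ W
n=11: the only move is to 10(W), a W ⇒ L
n=12: can move to 11, which is L ⇒ W
n=13: the only move is to 12(W), a W ⇒ L
n=14: can move to 7, which is L ⇒ W
n=15: can move to 5, which is L ⇒ W
n=16: moves to 8(W), 15(W); every one is W ⇒ L
n=17: can move to 16, which is L ⇒ W
n=18: can move to 9, which is L ⇒ W
n=19: the only move is to 18(W), a W ⇒ L
n=20: can move to 19, which is L ⇒ W
n=21: can move to 7, which is L ⇒ W
n=22: can move to 11, which is L ⇒ W
n=23: the only move is to 22(W), a W ⇒ L
n=24: can move to 23, which is L ⇒ W
n=25: the only move is to 24(W), a W ⇒ L
n=26: can move to 13, which is L ⇒ W
n=27: can move to 9, which is L ⇒ W
n=28: moves to 14(W), 27(W); every one is W ⇒ L
n=29: can move to 28, which is L ⇒ W
n=30: moves to 10(W), 15(W), 29(W); every one is W ⇒ L
n=31: can move to 30, which is L ⇒ W
n=32: can move to 16, which is L ⇒ W
n=33: can move to 11, which is L ⇒ W
n=34: moves to 17(W), 33(W); every one is W ⇒ L
n=35: can move to 34, which is L ⇒ W
n=36: moves to 12(W), 18(W), 35(W); every one is W ⇒ L
n=37: can move to 36, which is L ⇒ W
n=38: can move to 19, which is L ⇒ W
n=39: can move to 13, which is L ⇒ W
n=40: moves to 20(W), 39(W); every one is W ⇒ L
The losing starting values of n are exactly the entries labelled L in this table (16 of them).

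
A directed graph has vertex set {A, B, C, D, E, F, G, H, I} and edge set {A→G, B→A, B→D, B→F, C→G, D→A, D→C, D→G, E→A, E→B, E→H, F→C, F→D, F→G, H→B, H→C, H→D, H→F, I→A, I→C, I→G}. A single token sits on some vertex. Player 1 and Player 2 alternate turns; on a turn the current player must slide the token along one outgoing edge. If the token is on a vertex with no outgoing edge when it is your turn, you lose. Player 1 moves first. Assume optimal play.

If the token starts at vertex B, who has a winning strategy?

Use the standard recursion: the mover loses at a terminal position; elsewhere, the mover wins exactly when some move hands the opponent an L position.
Every edge goes from a vertex to one that appears earlier in the order G, A, C, D, F, B, H, I, E, so processing vertices in that order labels each vertex after all of its successors.
G: no outgoing edge → L
A: reaches L-position G → W
C: reaches L-position G → W
D: reaches L-position G → W
F: reaches L-position G → W
B: only reaches F(W), D(W), A(W), all W → L
H: reaches L-position B → W
I: reaches L-position G → W
E: reaches L-position B → W
The starting position B is L: whatever Player 1 does, the opponent receives a W position.

Player 2 wins.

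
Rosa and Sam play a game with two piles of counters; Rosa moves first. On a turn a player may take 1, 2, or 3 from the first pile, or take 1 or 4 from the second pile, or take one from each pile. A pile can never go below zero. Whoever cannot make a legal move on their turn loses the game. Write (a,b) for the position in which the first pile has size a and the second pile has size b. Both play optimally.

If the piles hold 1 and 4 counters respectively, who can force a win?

Sam wins.

Compute win/loss labels from the base case upward. A position with no move is L. Any other position is W if it can reach an L in one move, else L.
No move ever increases a pile, so every position that can arise here has a ≤ 1 and b ≤ 4; it is enough to label the cells with 0 ≤ a ≤ 1 and 0 ≤ b ≤ 4.
Every move lowers a or b (never raises either), so fill the grid row by row in increasing a, and left to right within a row: each cell's successors are then already labelled.
      b=0  b=1  b=2  b=3  b=4
a=0:    L    W    L    W    W
a=1:    W    W    W    W    L
Cells with no legal move (terminal, hence L): (0,0).
The remaining L cells, each justified by listing all of its moves:
(0,2): the only move is to (0,1)(W), a W ⇒ L
(1,4): moves to (0,4)(W), (1,3)(W), (1,0)(W), (0,3)(W); every one is W ⇒ L
Every other cell has at least one move into one of the L cells above, so it is W.
Every move from (1,4) reaches a W position, so the mover loses.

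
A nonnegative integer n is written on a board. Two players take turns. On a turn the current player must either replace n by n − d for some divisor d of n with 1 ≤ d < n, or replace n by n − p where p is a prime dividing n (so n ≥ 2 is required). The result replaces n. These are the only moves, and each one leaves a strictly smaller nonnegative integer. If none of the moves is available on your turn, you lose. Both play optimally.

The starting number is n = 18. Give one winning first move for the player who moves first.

Move to 9.

Positions with no move are L. A position that does have a move is losing for the player to move precisely when every available move leads to a winning position for the opponent. Fill in the labels:
n=0: no move → L
n=1: no move → L
n=2: can move to 0, which is L ⇒ W
n=3: can move to 0, which is L ⇒ W
n=4: moves to 2(W), 3(W); every one is W ⇒ L
n=5: can move to 0, which is L ⇒ W
n=6: can move to 4, which is L ⇒ W
n=7: can move to 0, which is L ⇒ W
n=8: can move to 4, which is L ⇒ W
n=9: moves to 6(W), 8(W); every one is W ⇒ L
n=10: can move to 9, which is L ⇒ W
n=11: can move to 0, which is L ⇒ W
n=12: can move to 9, which is L ⇒ W
n=13: can move to 0, which is L ⇒ W
n=14: moves to 7(W), 12(W), 13(W); every one is W ⇒ L
n=15: can move to 14, which is L ⇒ W
n=16: can move to 14, which is L ⇒ W
n=17: can move to 0, which is L ⇒ W
n=18: can move to 9, which is L ⇒ W
From 18, the L positions reachable in one move are: 9.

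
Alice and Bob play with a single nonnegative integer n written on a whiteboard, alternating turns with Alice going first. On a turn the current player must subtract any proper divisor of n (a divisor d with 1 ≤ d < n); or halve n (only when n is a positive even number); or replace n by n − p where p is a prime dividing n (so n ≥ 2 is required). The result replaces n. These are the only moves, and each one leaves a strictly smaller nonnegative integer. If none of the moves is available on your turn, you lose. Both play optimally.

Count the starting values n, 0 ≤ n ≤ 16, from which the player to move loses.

Classify positions by backward induction: terminal positions (no move available) are L. From any other position, the mover wins iff some move reaches an L.
n=0: no move → L
n=1: no move → L
n=2: →0(L), so W
n=3: →0(L), so W
n=4: →2(W), 3(W) — all W, so L
n=5: →0(L), so W
n=6: →4(L), so W
n=7: →0(L), so W
n=8: →4(L), so W
n=9: →6(W), 8(W) — all W, so L
n=10: →9(L), so W
n=11: →0(L), so W
n=12: →9(L), so W
n=13: →0(L), so W
n=14: →7(W), 12(W), 13(W) — all W, so L
n=15: →14(L), so W
n=16: →14(L), so W
L entries with 0 ≤ n ≤ 16: n = 0, 1, 4, 9, 14; that makes 5.

5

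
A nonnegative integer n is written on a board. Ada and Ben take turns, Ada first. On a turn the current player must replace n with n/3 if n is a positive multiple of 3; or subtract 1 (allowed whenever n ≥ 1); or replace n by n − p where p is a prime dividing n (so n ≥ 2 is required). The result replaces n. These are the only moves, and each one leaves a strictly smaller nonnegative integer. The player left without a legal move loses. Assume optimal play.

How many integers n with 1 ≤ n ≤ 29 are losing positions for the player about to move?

Label each position W (a win for the player to move) or L (a loss). A position with no legal move is L; any other position is W exactly when some move reaches an L, and L when every move reaches a W.
n=0: no move → L
n=1: reaches L-position 0 → W
n=2: reaches L-position 0 → W
n=3: reaches L-position 0 → W
n=4: only reaches 2(W), 3(W), all W → L
n=5: reaches L-position 0 → W
n=6: reaches L-position 4 → W
n=7: reaches L-position 0 → W
n=8: only reaches 6(W), 7(W), all W → L
n=9: reaches L-position 8 → W
n=10: reaches L-position 8 → W
n=11: reaches L-position 0 → W
n=12: reaches L-position 4 → W
n=13: reaches L-position 0 → W
n=14: only reaches 7(W), 12(W), 13(W), all W → L
n=15: reaches L-position 14 → W
n=16: reaches L-position 14 → W
n=17: reaches L-position 0 → W
n=18: only reaches 6(W), 15(W), 16(W), 17(W), all W → L
n=19: reaches L-position 0 → W
n=20: reaches L-position 18 → W
n=21: reaches L-position 14 → W
n=22: only reaches 11(W), 20(W), 21(W), all W → L
n=23: reaches L-position 0 → W
n=24: reaches L-position 8 → W
n=25: only reaches 20(W), 24(W), all W → L
n=26: reaches L-position 25 → W
n=27: only reaches 9(W), 24(W), 26(W), all W → L
n=28: reaches L-position 27 → W
n=29: reaches L-position 0 → W
L entries with 1 ≤ n ≤ 29 (n=0 is outside the asked range and is not counted): n = 4, 8, 14, 18, 22, 25, 27; that makes 7.

7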